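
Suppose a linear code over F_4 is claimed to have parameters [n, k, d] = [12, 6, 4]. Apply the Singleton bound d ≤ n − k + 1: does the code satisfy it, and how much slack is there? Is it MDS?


Singleton RHS = n − k + 1 = 7, slack = 3, bound satisfied, not MDS.

Singleton bound: d ≤ n − k + 1.
Here n = 12, k = 6, so n − k + 1 = 7.
Given d = 4, check d ≤ 7: YES.
Slack = (n − k + 1) − d = 3.
The code is NOT MDS (slack = 3 > 0).
Description: the claimed parameters are [12, 6, 4]_4; such a code would be non-MDS.


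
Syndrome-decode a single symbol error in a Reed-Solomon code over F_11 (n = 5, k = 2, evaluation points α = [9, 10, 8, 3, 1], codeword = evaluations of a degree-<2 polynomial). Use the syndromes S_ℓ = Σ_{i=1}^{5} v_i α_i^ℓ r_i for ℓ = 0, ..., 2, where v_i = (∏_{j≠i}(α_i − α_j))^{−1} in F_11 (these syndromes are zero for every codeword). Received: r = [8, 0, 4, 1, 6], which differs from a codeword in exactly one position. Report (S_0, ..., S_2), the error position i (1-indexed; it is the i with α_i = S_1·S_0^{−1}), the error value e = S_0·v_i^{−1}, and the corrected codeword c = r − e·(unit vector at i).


S = (8, 9, 6), error at position 3, error magnitude e = 10, c = [8, 0, 5, 1, 6].

Step 1: column multipliers v_i = (∏_{j≠i}(α_i − α_j))^{−1} mod 11.
  i = 1 (α = 9): (9−10)(9−8)(9−3)(9−1) = (−1)·1·6·8 = −48 ≡ 7, so v_1 = 7^{−1} = 8 (mod 11).
  i = 2 (α = 10): (10−9)(10−8)(10−3)(10−1) = 1·2·7·9 = 126 ≡ 5, so v_2 = 5^{−1} = 9 (mod 11).
  i = 3 (α = 8): (8−9)(8−10)(8−3)(8−1) = (−1)·(−2)·5·7 = 70 ≡ 4, so v_3 = 4^{−1} = 3 (mod 11).
  i = 4 (α = 3): (3−9)(3−10)(3−8)(3−1) = (−6)·(−7)·(−5)·2 = −420 ≡ 9, so v_4 = 9^{−1} = 5 (mod 11).
  i = 5 (α = 1): (1−9)(1−10)(1−8)(1−3) = (−8)·(−9)·(−7)·(−2) = 1008 ≡ 7, so v_5 = 7^{−1} = 8 (mod 11).
  v = [8, 9, 3, 5, 8].
Step 2: syndromes of r = [8, 0, 4, 1, 6] (all sums mod 11).
  S_0 = Σ v_i r_i = 8·8 + 9·0 + 3·4 + 5·1 + 8·6 = 129 ≡ 8.
  S_1 = Σ v_i α_i r_i = 8·9·8 + 9·10·0 + 3·8·4 + 5·3·1 + 8·1·6 = 735 ≡ 9.
  α_i^2 mod 11 = [4, 1, 9, 9, 1].
  S_2 = Σ v_i α_i^2 r_i = 8·4·8 + 9·1·0 + 3·9·4 + 5·9·1 + 8·1·6 = 457 ≡ 6.
  S = (8, 9, 6) ≠ 0, so r is not a codeword (an error is present).
Step 3: locate the error. For a single error e at position i, S_ℓ = v_i·e·α_i^ℓ, so α_err = S_1/S_0.
  S_0^{−1} = 8^{−1} = 7 (mod 11), so α_err = 9·7 = 63 ≡ 8 = α_3. Error position i = 3.
  Consistency check: S_2/S_1 = 6·5 = 30 ≡ 8 = α_err ✓ (single-error assumption holds).
Step 4: error magnitude e = S_0/v_3 = S_0·∏_{j≠3}(α_3 − α_j) = 8·4 = 32 ≡ 10 (mod 11).
Step 5: correct position 3: c_3 = r_3 − e = 4 − 10 ≡ 5 (mod 11). Hence c = [8, 0, 5, 1, 6].
  Check: interpolating c through the α_i gives m(x) = 3 + 3·x (degree < 2) with m(α_i) = c_i for every i, so c is indeed a codeword.


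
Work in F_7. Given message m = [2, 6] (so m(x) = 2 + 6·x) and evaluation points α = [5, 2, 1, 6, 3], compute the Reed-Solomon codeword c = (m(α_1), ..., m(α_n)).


c = [4, 0, 1, 3, 6]

Message polynomial: m(x) = 2 + 6·x (mod 7).
For each evaluation point α_i, compute m(α_i) mod 7:
  α_1 = 5: Horner steps 6 → 4, so m(5) = 4.
  α_2 = 2: Horner steps 6 → 0, so m(2) = 0.
  α_3 = 1: Horner steps 6 → 1, so m(1) = 1.
  α_4 = 6: Horner steps 6 → 3, so m(6) = 3.
  α_5 = 3: Horner steps 6 → 6, so m(3) = 6.
Codeword c = [4, 0, 1, 3, 6] ∈ F_7^5.


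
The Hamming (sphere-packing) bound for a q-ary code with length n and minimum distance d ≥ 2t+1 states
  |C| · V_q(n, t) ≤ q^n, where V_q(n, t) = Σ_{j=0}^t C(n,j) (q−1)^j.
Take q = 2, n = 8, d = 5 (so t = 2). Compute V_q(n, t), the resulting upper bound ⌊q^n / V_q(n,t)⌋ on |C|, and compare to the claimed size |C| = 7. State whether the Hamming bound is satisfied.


V_q(n, t) = 37, q^n = 256, Hamming bound = 6, |C| = 7 > bound (violated).

Step 1: Compute V_q(n, t) = Σ_{j=0}^2 C(n, j) (q−1)^j.
  j = 0: C(8,0)·(1)^0 = 1·1 = 1.
  j = 1: C(8,1)·(1)^1 = 8·1 = 8.
  j = 2: C(8,2)·(1)^2 = 28·1 = 28.
  V_q(n, t) = 1 + 8 + 28 = 37.
Step 2: q^n = 2^8 = 256.
Step 3: Hamming bound ⌊q^n / V_q(n,t)⌋ = ⌊256/37⌋ = 6.
Step 4: Compare |C| = 7 to 6: violated.
The claimed |C| lies above the Hamming bound, so no 2-ary code of length 8 with d ≥ 5 can have 7 codewords.


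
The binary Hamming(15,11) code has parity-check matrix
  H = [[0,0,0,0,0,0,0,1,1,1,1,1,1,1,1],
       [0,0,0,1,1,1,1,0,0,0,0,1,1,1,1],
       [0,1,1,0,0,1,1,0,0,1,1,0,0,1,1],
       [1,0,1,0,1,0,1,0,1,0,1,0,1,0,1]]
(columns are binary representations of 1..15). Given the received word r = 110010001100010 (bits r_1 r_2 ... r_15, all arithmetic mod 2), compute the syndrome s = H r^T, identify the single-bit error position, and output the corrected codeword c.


s = (1, 0, 1, 1)^T, error position = 11, corrected codeword c = 110010001110010

Compute s = H r^T mod 2 one row at a time:
  s_1 = 0 + 1 + 1 + 0 + 0 + 0 + 1 + 0 = 3 ≡ 1 (mod 2).
  s_2 = 0 + 1 + 0 + 0 + 0 + 0 + 1 + 0 = 2 ≡ 0 (mod 2).
  s_3 = 1 + 0 + 0 + 0 + 1 + 0 + 1 + 0 = 3 ≡ 1 (mod 2).
  s_4 = 1 + 0 + 1 + 0 + 1 + 0 + 0 + 0 = 3 ≡ 1 (mod 2).
s = (1, 0, 1, 1)^T — this equals column 11 of H (binary 1011), so error is at position 11.
Correct: flip bit 11 of r = 110010001100010 to get c = 110010001110010.


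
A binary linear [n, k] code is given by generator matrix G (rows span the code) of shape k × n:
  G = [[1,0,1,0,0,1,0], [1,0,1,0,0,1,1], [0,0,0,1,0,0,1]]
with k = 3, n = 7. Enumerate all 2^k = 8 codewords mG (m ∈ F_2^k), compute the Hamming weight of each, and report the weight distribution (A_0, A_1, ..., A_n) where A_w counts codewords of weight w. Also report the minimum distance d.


Weight distribution: A_0 = 1, A_1 = 2, A_2 = 1, A_3 = 1, A_4 = 2, A_5 = 1. Minimum distance d = 1.

Enumerate all 2^3 = 8 messages m ∈ F_2^3.
For each, compute codeword c = mG in F_2^7, then tally its weight.
  m = 000 → c = 0000000, weight = 0.
  m = 100 → c = 1010010, weight = 3.
  m = 010 → c = 1010011, weight = 4.
  m = 110 → c = 0000001, weight = 1.
  m = 001 → c = 0001001, weight = 2.
  m = 101 → c = 1011011, weight = 5.
  m = 011 → c = 1011010, weight = 4.
  m = 111 → c = 0001000, weight = 1.
Tally weights:
  weight 0: 1 codewords.
  weight 1: 2 codewords.
  weight 2: 1 codewords.
  weight 3: 1 codewords.
  weight 4: 2 codewords.
  weight 5: 1 codewords.
Minimum distance d = smallest w > 0 with A_w > 0 = 1.
Sanity: Σ A_w = 8 = 2^3 = 8 ✓.


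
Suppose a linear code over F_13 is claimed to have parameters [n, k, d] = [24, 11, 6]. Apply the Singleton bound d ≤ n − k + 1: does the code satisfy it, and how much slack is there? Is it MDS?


Singleton RHS = n − k + 1 = 14, slack = 8, bound satisfied, not MDS.

Singleton bound: d ≤ n − k + 1.
Here n = 24, k = 11, so n − k + 1 = 14.
Given d = 6, check d ≤ 14: YES.
Slack = (n − k + 1) − d = 8.
The code is NOT MDS (slack = 8 > 0).
Description: the claimed parameters are [24, 11, 6]_13; such a code would be non-MDS.


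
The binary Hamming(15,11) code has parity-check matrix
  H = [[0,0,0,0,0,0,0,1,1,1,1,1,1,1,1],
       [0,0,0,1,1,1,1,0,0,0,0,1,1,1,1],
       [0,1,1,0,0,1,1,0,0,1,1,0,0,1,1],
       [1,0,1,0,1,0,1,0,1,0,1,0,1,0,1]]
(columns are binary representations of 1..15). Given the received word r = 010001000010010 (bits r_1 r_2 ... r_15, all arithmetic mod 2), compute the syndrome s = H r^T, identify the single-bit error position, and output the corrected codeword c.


s = (0, 0, 0, 1)^T, error position = 1, corrected codeword c = 110001000010010

Compute s = H r^T mod 2 one row at a time:
  s_1 = 0 + 0 + 0 + 1 + 0 + 0 + 1 + 0 = 2 ≡ 0 (mod 2).
  s_2 = 0 + 0 + 1 + 0 + 0 + 0 + 1 + 0 = 2 ≡ 0 (mod 2).
  s_3 = 1 + 0 + 1 + 0 + 0 + 1 + 1 + 0 = 4 ≡ 0 (mod 2).
  s_4 = 0 + 0 + 0 + 0 + 0 + 1 + 0 + 0 = 1 ≡ 1 (mod 2).
s = (0, 0, 0, 1)^T — this equals column 1 of H (binary 0001), so error is at position 1.
Correct: flip bit 1 of r = 010001000010010 to get c = 110001000010010.


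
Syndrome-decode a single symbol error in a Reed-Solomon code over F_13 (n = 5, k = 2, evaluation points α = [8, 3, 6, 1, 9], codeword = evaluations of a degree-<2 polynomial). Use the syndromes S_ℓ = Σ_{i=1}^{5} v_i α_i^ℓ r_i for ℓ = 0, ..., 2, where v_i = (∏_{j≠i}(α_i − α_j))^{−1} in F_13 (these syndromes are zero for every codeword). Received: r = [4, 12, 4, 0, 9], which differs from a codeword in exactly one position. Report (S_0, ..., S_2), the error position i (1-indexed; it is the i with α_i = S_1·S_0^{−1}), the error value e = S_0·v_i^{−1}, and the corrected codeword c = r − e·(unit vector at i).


S = (5, 1, 8), error at position 1, error magnitude e = 1, c = [3, 12, 4, 0, 9].

Step 1: column multipliers v_i = (∏_{j≠i}(α_i − α_j))^{−1} mod 13.
  i = 1 (α = 8): (8−3)(8−6)(8−1)(8−9) = 5·2·7·(−1) = −70 ≡ 8, so v_1 = 8^{−1} = 5 (mod 13).
  i = 2 (α = 3): (3−8)(3−6)(3−1)(3−9) = (−5)·(−3)·2·(−6) = −180 ≡ 2, so v_2 = 2^{−1} = 7 (mod 13).
  i = 3 (α = 6): (6−8)(6−3)(6−1)(6−9) = (−2)·3·5·(−3) = 90 ≡ 12, so v_3 = 12^{−1} = 12 (mod 13).
  i = 4 (α = 1): (1−8)(1−3)(1−6)(1−9) = (−7)·(−2)·(−5)·(−8) = 560 ≡ 1, so v_4 = 1^{−1} = 1 (mod 13).
  i = 5 (α = 9): (9−8)(9−3)(9−6)(9−1) = 1·6·3·8 = 144 ≡ 1, so v_5 = 1^{−1} = 1 (mod 13).
  v = [5, 7, 12, 1, 1].
Step 2: syndromes of r = [4, 12, 4, 0, 9] (all sums mod 13).
  S_0 = Σ v_i r_i = 5·4 + 7·12 + 12·4 + 1·0 + 1·9 = 161 ≡ 5.
  S_1 = Σ v_i α_i r_i = 5·8·4 + 7·3·12 + 12·6·4 + 1·1·0 + 1·9·9 = 781 ≡ 1.
  α_i^2 mod 13 = [12, 9, 10, 1, 3].
  S_2 = Σ v_i α_i^2 r_i = 5·12·4 + 7·9·12 + 12·10·4 + 1·1·0 + 1·3·9 = 1503 ≡ 8.
  S = (5, 1, 8) ≠ 0, so r is not a codeword (an error is present).
Step 3: locate the error. For a single error e at position i, S_ℓ = v_i·e·α_i^ℓ, so α_err = S_1/S_0.
  S_0^{−1} = 5^{−1} = 8 (mod 13), so α_err = 1·8 = 8 ≡ 8 = α_1. Error position i = 1.
  Consistency check: S_2/S_1 = 8·1 = 8 ≡ 8 = α_err ✓ (single-error assumption holds).
Step 4: error magnitude e = S_0/v_1 = S_0·∏_{j≠1}(α_1 − α_j) = 5·8 = 40 ≡ 1 (mod 13).
Step 5: correct position 1: c_1 = r_1 − e = 4 − 1 ≡ 3 (mod 13). Hence c = [3, 12, 4, 0, 9].
  Check: interpolating c through the α_i gives m(x) = 7 + 6·x (degree < 2) with m(α_i) = c_i for every i, so c is indeed a codeword.


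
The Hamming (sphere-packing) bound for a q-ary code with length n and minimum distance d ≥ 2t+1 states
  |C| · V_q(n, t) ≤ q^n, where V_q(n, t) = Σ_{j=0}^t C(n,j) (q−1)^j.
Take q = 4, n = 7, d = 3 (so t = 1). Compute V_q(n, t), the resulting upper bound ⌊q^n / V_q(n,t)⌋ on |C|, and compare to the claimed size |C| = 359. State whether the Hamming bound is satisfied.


V_q(n, t) = 22, q^n = 16384, Hamming bound = 744, |C| = 359 ≤ bound (satisfied).

Step 1: Compute V_q(n, t) = Σ_{j=0}^1 C(n, j) (q−1)^j.
  j = 0: C(7,0)·(3)^0 = 1·1 = 1.
  j = 1: C(7,1)·(3)^1 = 7·3 = 21.
  V_q(n, t) = 1 + 21 = 22.
Step 2: q^n = 4^7 = 16384.
Step 3: Hamming bound ⌊q^n / V_q(n,t)⌋ = ⌊16384/22⌋ = 744.
Step 4: Compare |C| = 359 to 744: satisfied.
The claimed |C| lies below the Hamming bound.


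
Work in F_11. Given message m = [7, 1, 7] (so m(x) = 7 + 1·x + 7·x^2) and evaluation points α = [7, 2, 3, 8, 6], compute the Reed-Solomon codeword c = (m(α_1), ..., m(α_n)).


c = [5, 4, 7, 1, 1]

Message polynomial: m(x) = 7 + 1·x + 7·x^2 (mod 11).
For each evaluation point α_i, compute m(α_i) mod 11:
  α_1 = 7: Horner steps 7 → 6 → 5, so m(7) = 5.
  α_2 = 2: Horner steps 7 → 4 → 4, so m(2) = 4.
  α_3 = 3: Horner steps 7 → 0 → 7, so m(3) = 7.
  α_4 = 8: Horner steps 7 → 2 → 1, so m(8) = 1.
  α_5 = 6: Horner steps 7 → 10 → 1, so m(6) = 1.
Codeword c = [5, 4, 7, 1, 1] ∈ F_11^5.


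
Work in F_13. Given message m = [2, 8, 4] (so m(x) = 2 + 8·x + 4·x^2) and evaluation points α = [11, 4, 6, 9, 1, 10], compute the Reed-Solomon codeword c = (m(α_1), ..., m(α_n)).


c = [2, 7, 12, 8, 1, 1]

Message polynomial: m(x) = 2 + 8·x + 4·x^2 (mod 13).
For each evaluation point α_i, compute m(α_i) mod 13:
  α_1 = 11: Horner steps 4 → 0 → 2, so m(11) = 2.
  α_2 = 4: Horner steps 4 → 11 → 7, so m(4) = 7.
  α_3 = 6: Horner steps 4 → 6 → 12, so m(6) = 12.
  α_4 = 9: Horner steps 4 → 5 → 8, so m(9) = 8.
  α_5 = 1: Horner steps 4 → 12 → 1, so m(1) = 1.
  α_6 = 10: Horner steps 4 → 9 → 1, so m(10) = 1.
Codeword c = [2, 7, 12, 8, 1, 1] ∈ F_13^6.


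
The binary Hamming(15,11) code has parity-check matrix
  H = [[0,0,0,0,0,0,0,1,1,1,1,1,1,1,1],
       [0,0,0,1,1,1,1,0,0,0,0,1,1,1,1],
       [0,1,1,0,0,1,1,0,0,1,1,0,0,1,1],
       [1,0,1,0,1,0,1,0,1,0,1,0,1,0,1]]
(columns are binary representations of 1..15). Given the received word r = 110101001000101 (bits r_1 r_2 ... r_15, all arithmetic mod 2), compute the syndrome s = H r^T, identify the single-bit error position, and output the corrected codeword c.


s = (1, 0, 1, 0)^T, error position = 10, corrected codeword c = 110101001100101

Compute s = H r^T mod 2 one row at a time:
  s_1 = 0 + 1 + 0 + 0 + 0 + 1 + 0 + 1 = 3 ≡ 1 (mod 2).
  s_2 = 1 + 0 + 1 + 0 + 0 + 1 + 0 + 1 = 4 ≡ 0 (mod 2).
  s_3 = 1 + 0 + 1 + 0 + 0 + 0 + 0 + 1 = 3 ≡ 1 (mod 2).
  s_4 = 1 + 0 + 0 + 0 + 1 + 0 + 1 + 1 = 4 ≡ 0 (mod 2).
s = (1, 0, 1, 0)^T — this equals column 10 of H (binary 1010), so error is at position 10.
Correct: flip bit 10 of r = 110101001000101 to get c = 110101001100101.


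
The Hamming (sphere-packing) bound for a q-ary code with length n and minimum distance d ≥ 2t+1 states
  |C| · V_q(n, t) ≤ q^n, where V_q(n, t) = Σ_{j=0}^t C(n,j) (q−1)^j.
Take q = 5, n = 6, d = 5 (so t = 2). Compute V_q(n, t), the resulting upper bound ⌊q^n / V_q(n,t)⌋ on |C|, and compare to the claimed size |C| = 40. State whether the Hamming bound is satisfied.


V_q(n, t) = 265, q^n = 15625, Hamming bound = 58, |C| = 40 ≤ bound (satisfied).

Step 1: Compute V_q(n, t) = Σ_{j=0}^2 C(n, j) (q−1)^j.
  j = 0: C(6,0)·(4)^0 = 1·1 = 1.
  j = 1: C(6,1)·(4)^1 = 6·4 = 24.
  j = 2: C(6,2)·(4)^2 = 15·16 = 240.
  V_q(n, t) = 1 + 24 + 240 = 265.
Step 2: q^n = 5^6 = 15625.
Step 3: Hamming bound ⌊q^n / V_q(n,t)⌋ = ⌊15625/265⌋ = 58.
Step 4: Compare |C| = 40 to 58: satisfied.
The claimed |C| lies below the Hamming bound.


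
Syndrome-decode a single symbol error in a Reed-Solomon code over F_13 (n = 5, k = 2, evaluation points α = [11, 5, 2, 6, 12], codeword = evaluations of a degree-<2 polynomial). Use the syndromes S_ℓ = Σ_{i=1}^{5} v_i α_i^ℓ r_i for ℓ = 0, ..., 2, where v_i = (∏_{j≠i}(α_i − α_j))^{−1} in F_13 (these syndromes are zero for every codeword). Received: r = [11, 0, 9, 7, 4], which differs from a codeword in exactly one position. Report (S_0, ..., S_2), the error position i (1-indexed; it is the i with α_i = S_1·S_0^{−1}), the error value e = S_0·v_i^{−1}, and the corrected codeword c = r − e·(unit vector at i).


S = (3, 2, 10), error at position 2, error magnitude e = 12, c = [11, 1, 9, 7, 4].

Step 1: column multipliers v_i = (∏_{j≠i}(α_i − α_j))^{−1} mod 13.
  i = 1 (α = 11): (11−5)(11−2)(11−6)(11−12) = 6·9·5·(−1) = −270 ≡ 3, so v_1 = 3^{−1} = 9 (mod 13).
  i = 2 (α = 5): (5−11)(5−2)(5−6)(5−12) = (−6)·3·(−1)·(−7) = −126 ≡ 4, so v_2 = 4^{−1} = 10 (mod 13).
  i = 3 (α = 2): (2−11)(2−5)(2−6)(2−12) = (−9)·(−3)·(−4)·(−10) = 1080 ≡ 1, so v_3 = 1^{−1} = 1 (mod 13).
  i = 4 (α = 6): (6−11)(6−5)(6−2)(6−12) = (−5)·1·4·(−6) = 120 ≡ 3, so v_4 = 3^{−1} = 9 (mod 13).
  i = 5 (α = 12): (12−11)(12−5)(12−2)(12−6) = 1·7·10·6 = 420 ≡ 4, so v_5 = 4^{−1} = 10 (mod 13).
  v = [9, 10, 1, 9, 10].
Step 2: syndromes of r = [11, 0, 9, 7, 4] (all sums mod 13).
  S_0 = Σ v_i r_i = 9·11 + 10·0 + 1·9 + 9·7 + 10·4 = 211 ≡ 3.
  S_1 = Σ v_i α_i r_i = 9·11·11 + 10·5·0 + 1·2·9 + 9·6·7 + 10·12·4 = 1965 ≡ 2.
  α_i^2 mod 13 = [4, 12, 4, 10, 1].
  S_2 = Σ v_i α_i^2 r_i = 9·4·11 + 10·12·0 + 1·4·9 + 9·10·7 + 10·1·4 = 1102 ≡ 10.
  S = (3, 2, 10) ≠ 0, so r is not a codeword (an error is present).
Step 3: locate the error. For a single error e at position i, S_ℓ = v_i·e·α_i^ℓ, so α_err = S_1/S_0.
  S_0^{−1} = 3^{−1} = 9 (mod 13), so α_err = 2·9 = 18 ≡ 5 = α_2. Error position i = 2.
  Consistency check: S_2/S_1 = 10·7 = 70 ≡ 5 = α_err ✓ (single-error assumption holds).
Step 4: error magnitude e = S_0/v_2 = S_0·∏_{j≠2}(α_2 − α_j) = 3·4 = 12 ≡ 12 (mod 13).
Step 5: correct position 2: c_2 = r_2 − e = 0 − 12 ≡ 1 (mod 13). Hence c = [11, 1, 9, 7, 4].
  Check: interpolating c through the α_i gives m(x) = 10 + 6·x (degree < 2) with m(α_i) = c_i for every i, so c is indeed a codeword.


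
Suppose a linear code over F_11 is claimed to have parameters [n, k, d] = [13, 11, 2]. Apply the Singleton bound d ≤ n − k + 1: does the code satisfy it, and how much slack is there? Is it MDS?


Singleton RHS = n − k + 1 = 3, slack = 1, bound satisfied, not MDS.

Singleton bound: d ≤ n − k + 1.
Here n = 13, k = 11, so n − k + 1 = 3.
Given d = 2, check d ≤ 3: YES.
Slack = (n − k + 1) − d = 1.
The code is NOT MDS (slack = 1 > 0).
Description: the claimed parameters are [13, 11, 2]_11; such a code would be non-MDS.


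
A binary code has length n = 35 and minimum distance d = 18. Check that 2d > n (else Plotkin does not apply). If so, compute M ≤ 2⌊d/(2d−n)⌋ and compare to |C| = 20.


Plotkin bound M ≤ 36; given |C| = 20 ≤ bound (satisfied).

Check applicability: 2d = 36, n = 35.
2d − n = 1 > 0, so Plotkin applies.
Compute d/(2d−n) = 18/1 ≈ 18.0000.
⌊d/(2d−n)⌋ = 18.
Plotkin bound: M ≤ 2·18 = 36.
Given |C| = 20, check: satisfied.
This |C| is below the Plotkin bound.


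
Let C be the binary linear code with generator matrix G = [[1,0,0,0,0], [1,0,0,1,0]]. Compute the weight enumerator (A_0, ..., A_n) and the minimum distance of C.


Weight distribution: A_0 = 1, A_1 = 2, A_2 = 1. Minimum distance d = 1.

Enumerate all 2^2 = 4 messages m ∈ F_2^2.
For each, compute codeword c = mG in F_2^5, then tally its weight.
  m = 00 → c = 00000, weight = 0.
  m = 10 → c = 10000, weight = 1.
  m = 01 → c = 10010, weight = 2.
  m = 11 → c = 00010, weight = 1.
Tally weights:
  weight 0: 1 codewords.
  weight 1: 2 codewords.
  weight 2: 1 codewords.
Minimum distance d = smallest w > 0 with A_w > 0 = 1.
Sanity: Σ A_w = 4 = 2^2 = 4 ✓.


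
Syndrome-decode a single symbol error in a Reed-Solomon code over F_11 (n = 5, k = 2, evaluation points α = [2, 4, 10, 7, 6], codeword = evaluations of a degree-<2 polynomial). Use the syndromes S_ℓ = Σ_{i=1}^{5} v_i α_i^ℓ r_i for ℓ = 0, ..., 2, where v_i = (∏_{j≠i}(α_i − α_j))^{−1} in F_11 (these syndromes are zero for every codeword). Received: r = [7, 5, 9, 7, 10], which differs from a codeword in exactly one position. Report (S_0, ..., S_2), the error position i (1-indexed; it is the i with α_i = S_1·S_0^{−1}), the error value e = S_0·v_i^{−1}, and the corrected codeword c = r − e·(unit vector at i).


S = (7, 3, 6), error at position 1, error magnitude e = 7, c = [0, 5, 9, 7, 10].

Step 1: column multipliers v_i = (∏_{j≠i}(α_i − α_j))^{−1} mod 11.
  i = 1 (α = 2): (2−4)(2−10)(2−7)(2−6) = (−2)·(−8)·(−5)·(−4) = 320 ≡ 1, so v_1 = 1^{−1} = 1 (mod 11).
  i = 2 (α = 4): (4−2)(4−10)(4−7)(4−6) = 2·(−6)·(−3)·(−2) = −72 ≡ 5, so v_2 = 5^{−1} = 9 (mod 11).
  i = 3 (α = 10): (10−2)(10−4)(10−7)(10−6) = 8·6·3·4 = 576 ≡ 4, so v_3 = 4^{−1} = 3 (mod 11).
  i = 4 (α = 7): (7−2)(7−4)(7−10)(7−6) = 5·3·(−3)·1 = −45 ≡ 10, so v_4 = 10^{−1} = 10 (mod 11).
  i = 5 (α = 6): (6−2)(6−4)(6−10)(6−7) = 4·2·(−4)·(−1) = 32 ≡ 10, so v_5 = 10^{−1} = 10 (mod 11).
  v = [1, 9, 3, 10, 10].
Step 2: syndromes of r = [7, 5, 9, 7, 10] (all sums mod 11).
  S_0 = Σ v_i r_i = 1·7 + 9·5 + 3·9 + 10·7 + 10·10 = 249 ≡ 7.
  S_1 = Σ v_i α_i r_i = 1·2·7 + 9·4·5 + 3·10·9 + 10·7·7 + 10·6·10 = 1554 ≡ 3.
  α_i^2 mod 11 = [4, 5, 1, 5, 3].
  S_2 = Σ v_i α_i^2 r_i = 1·4·7 + 9·5·5 + 3·1·9 + 10·5·7 + 10·3·10 = 930 ≡ 6.
  S = (7, 3, 6) ≠ 0, so r is not a codeword (an error is present).
Step 3: locate the error. For a single error e at position i, S_ℓ = v_i·e·α_i^ℓ, so α_err = S_1/S_0.
  S_0^{−1} = 7^{−1} = 8 (mod 11), so α_err = 3·8 = 24 ≡ 2 = α_1. Error position i = 1.
  Consistency check: S_2/S_1 = 6·4 = 24 ≡ 2 = α_err ✓ (single-error assumption holds).
Step 4: error magnitude e = S_0/v_1 = S_0·∏_{j≠1}(α_1 − α_j) = 7·1 = 7 ≡ 7 (mod 11).
Step 5: correct position 1: c_1 = r_1 − e = 7 − 7 ≡ 0 (mod 11). Hence c = [0, 5, 9, 7, 10].
  Check: interpolating c through the α_i gives m(x) = 6 + 8·x (degree < 2) with m(α_i) = c_i for every i, so c is indeed a codeword.


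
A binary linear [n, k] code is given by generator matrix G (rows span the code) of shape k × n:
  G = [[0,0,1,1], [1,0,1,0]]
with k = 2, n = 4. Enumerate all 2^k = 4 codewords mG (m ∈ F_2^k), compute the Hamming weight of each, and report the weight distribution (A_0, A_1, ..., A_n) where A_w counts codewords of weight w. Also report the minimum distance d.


Weight distribution: A_0 = 1, A_2 = 3. Minimum distance d = 2.

Enumerate all 2^2 = 4 messages m ∈ F_2^2.
For each, compute codeword c = mG in F_2^4, then tally its weight.
  m = 00 → c = 0000, weight = 0.
  m = 10 → c = 0011, weight = 2.
  m = 01 → c = 1010, weight = 2.
  m = 11 → c = 1001, weight = 2.
Tally weights:
  weight 0: 1 codewords.
  weight 2: 3 codewords.
Minimum distance d = smallest w > 0 with A_w > 0 = 2.
Sanity: Σ A_w = 4 = 2^2 = 4 ✓.


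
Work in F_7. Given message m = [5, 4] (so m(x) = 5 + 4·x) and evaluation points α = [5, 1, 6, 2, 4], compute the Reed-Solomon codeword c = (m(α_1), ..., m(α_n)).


c = [4, 2, 1, 6, 0]

Message polynomial: m(x) = 5 + 4·x (mod 7).
For each evaluation point α_i, compute m(α_i) mod 7:
  α_1 = 5: Horner steps 4 → 4, so m(5) = 4.
  α_2 = 1: Horner steps 4 → 2, so m(1) = 2.
  α_3 = 6: Horner steps 4 → 1, so m(6) = 1.
  α_4 = 2: Horner steps 4 → 6, so m(2) = 6.
  α_5 = 4: Horner steps 4 → 0, so m(4) = 0.
Codeword c = [4, 2, 1, 6, 0] ∈ F_7^5.


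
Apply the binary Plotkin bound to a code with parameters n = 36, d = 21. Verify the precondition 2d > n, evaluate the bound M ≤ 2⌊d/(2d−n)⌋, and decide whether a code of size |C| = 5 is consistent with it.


Plotkin bound M ≤ 6; given |C| = 5 ≤ bound (satisfied).

Check applicability: 2d = 42, n = 36.
2d − n = 6 > 0, so Plotkin applies.
Compute d/(2d−n) = 21/6 ≈ 3.5000.
⌊d/(2d−n)⌋ = 3.
Plotkin bound: M ≤ 2·3 = 6.
Given |C| = 5, check: satisfied.
This |C| is below the Plotkin bound.


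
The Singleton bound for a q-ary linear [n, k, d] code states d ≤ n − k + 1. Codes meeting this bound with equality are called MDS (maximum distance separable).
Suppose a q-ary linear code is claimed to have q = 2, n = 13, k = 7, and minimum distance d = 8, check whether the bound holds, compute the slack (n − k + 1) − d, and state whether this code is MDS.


Singleton RHS = n − k + 1 = 7, slack = -1, bound violated (no such code; not MDS).

Singleton bound: d ≤ n − k + 1.
Here n = 13, k = 7, so n − k + 1 = 7.
Given d = 8, check d ≤ 7: NO.
Slack = (n − k + 1) − d = -1.
The slack is negative: d = 8 exceeds n − k + 1 = 7 by 1, so the Singleton bound is violated and no linear [13, 7, 8]_2 code can exist. In particular it is not MDS (MDS requires d = n − k + 1 exactly).
Description: the claimed parameters are [13, 7, 8]_2; such a code would be impossible (violates the Singleton bound).


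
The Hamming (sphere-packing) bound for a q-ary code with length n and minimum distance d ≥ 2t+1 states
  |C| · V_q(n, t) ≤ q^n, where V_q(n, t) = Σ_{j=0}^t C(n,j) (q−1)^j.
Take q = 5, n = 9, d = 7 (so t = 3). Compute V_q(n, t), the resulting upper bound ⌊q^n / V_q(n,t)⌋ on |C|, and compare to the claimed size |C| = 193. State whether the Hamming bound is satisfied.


V_q(n, t) = 5989, q^n = 1953125, Hamming bound = 326, |C| = 193 ≤ bound (satisfied).

Step 1: Compute V_q(n, t) = Σ_{j=0}^3 C(n, j) (q−1)^j.
  j = 0: C(9,0)·(4)^0 = 1·1 = 1.
  j = 1: C(9,1)·(4)^1 = 9·4 = 36.
  j = 2: C(9,2)·(4)^2 = 36·16 = 576.
  j = 3: C(9,3)·(4)^3 = 84·64 = 5376.
  V_q(n, t) = 1 + 36 + 576 + 5376 = 5989.
Step 2: q^n = 5^9 = 1953125.
Step 3: Hamming bound ⌊q^n / V_q(n,t)⌋ = ⌊1953125/5989⌋ = 326.
Step 4: Compare |C| = 193 to 326: satisfied.
The claimed |C| lies below the Hamming bound.


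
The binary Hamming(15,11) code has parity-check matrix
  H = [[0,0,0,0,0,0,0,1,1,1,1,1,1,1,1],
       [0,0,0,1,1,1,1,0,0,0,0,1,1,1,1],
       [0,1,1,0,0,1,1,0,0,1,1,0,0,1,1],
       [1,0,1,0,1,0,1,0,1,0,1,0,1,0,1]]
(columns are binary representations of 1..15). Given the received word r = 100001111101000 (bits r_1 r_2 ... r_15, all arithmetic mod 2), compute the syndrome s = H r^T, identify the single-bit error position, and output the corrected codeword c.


s = (0, 1, 1, 1)^T, error position = 7, corrected codeword c = 100001011101000

Compute s = H r^T mod 2 one row at a time:
  s_1 = 1 + 1 + 1 + 0 + 1 + 0 + 0 + 0 = 4 ≡ 0 (mod 2).
  s_2 = 0 + 0 + 1 + 1 + 1 + 0 + 0 + 0 = 3 ≡ 1 (mod 2).
  s_3 = 0 + 0 + 1 + 1 + 1 + 0 + 0 + 0 = 3 ≡ 1 (mod 2).
  s_4 = 1 + 0 + 0 + 1 + 1 + 0 + 0 + 0 = 3 ≡ 1 (mod 2).
s = (0, 1, 1, 1)^T — this equals column 7 of H (binary 0111), so error is at position 7.
Correct: flip bit 7 of r = 100001111101000 to get c = 100001011101000.


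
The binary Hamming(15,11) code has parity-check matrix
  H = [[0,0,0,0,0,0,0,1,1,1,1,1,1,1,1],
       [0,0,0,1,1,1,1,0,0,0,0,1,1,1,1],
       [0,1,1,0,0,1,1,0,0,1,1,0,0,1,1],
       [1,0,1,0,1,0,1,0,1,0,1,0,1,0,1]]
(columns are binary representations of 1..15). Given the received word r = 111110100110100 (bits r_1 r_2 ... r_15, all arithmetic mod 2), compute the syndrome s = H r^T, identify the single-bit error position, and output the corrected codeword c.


s = (1, 0, 1, 0)^T, error position = 10, corrected codeword c = 111110100010100

Compute s = H r^T mod 2 one row at a time:
  s_1 = 0 + 0 + 1 + 1 + 0 + 1 + 0 + 0 = 3 ≡ 1 (mod 2).
  s_2 = 1 + 1 + 0 + 1 + 0 + 1 + 0 + 0 = 4 ≡ 0 (mod 2).
  s_3 = 1 + 1 + 0 + 1 + 1 + 1 + 0 + 0 = 5 ≡ 1 (mod 2).
  s_4 = 1 + 1 + 1 + 1 + 0 + 1 + 1 + 0 = 6 ≡ 0 (mod 2).
s = (1, 0, 1, 0)^T — this equals column 10 of H (binary 1010), so error is at position 10.
Correct: flip bit 10 of r = 111110100110100 to get c = 111110100010100.


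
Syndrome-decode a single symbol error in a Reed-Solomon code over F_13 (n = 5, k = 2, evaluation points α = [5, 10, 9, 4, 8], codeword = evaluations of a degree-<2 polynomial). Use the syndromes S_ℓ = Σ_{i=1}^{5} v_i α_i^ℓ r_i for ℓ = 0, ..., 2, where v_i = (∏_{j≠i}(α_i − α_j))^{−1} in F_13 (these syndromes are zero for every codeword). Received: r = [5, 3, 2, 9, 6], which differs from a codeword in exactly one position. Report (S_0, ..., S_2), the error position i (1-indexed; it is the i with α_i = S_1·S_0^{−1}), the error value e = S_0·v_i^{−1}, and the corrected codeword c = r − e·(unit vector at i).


S = (12, 3, 4), error at position 2, error magnitude e = 5, c = [5, 11, 2, 9, 6].

Step 1: column multipliers v_i = (∏_{j≠i}(α_i − α_j))^{−1} mod 13.
  i = 1 (α = 5): (5−10)(5−9)(5−4)(5−8) = (−5)·(−4)·1·(−3) = −60 ≡ 5, so v_1 = 5^{−1} = 8 (mod 13).
  i = 2 (α = 10): (10−5)(10−9)(10−4)(10−8) = 5·1·6·2 = 60 ≡ 8, so v_2 = 8^{−1} = 5 (mod 13).
  i = 3 (α = 9): (9−5)(9−10)(9−4)(9−8) = 4·(−1)·5·1 = −20 ≡ 6, so v_3 = 6^{−1} = 11 (mod 13).
  i = 4 (α = 4): (4−5)(4−10)(4−9)(4−8) = (−1)·(−6)·(−5)·(−4) = 120 ≡ 3, so v_4 = 3^{−1} = 9 (mod 13).
  i = 5 (α = 8): (8−5)(8−10)(8−9)(8−4) = 3·(−2)·(−1)·4 = 24 ≡ 11, so v_5 = 11^{−1} = 6 (mod 13).
  v = [8, 5, 11, 9, 6].
Step 2: syndromes of r = [5, 3, 2, 9, 6] (all sums mod 13).
  S_0 = Σ v_i r_i = 8·5 + 5·3 + 11·2 + 9·9 + 6·6 = 194 ≡ 12.
  S_1 = Σ v_i α_i r_i = 8·5·5 + 5·10·3 + 11·9·2 + 9·4·9 + 6·8·6 = 1160 ≡ 3.
  α_i^2 mod 13 = [12, 9, 3, 3, 12].
  S_2 = Σ v_i α_i^2 r_i = 8·12·5 + 5·9·3 + 11·3·2 + 9·3·9 + 6·12·6 = 1356 ≡ 4.
  S = (12, 3, 4) ≠ 0, so r is not a codeword (an error is present).
Step 3: locate the error. For a single error e at position i, S_ℓ = v_i·e·α_i^ℓ, so α_err = S_1/S_0.
  S_0^{−1} = 12^{−1} = 12 (mod 13), so α_err = 3·12 = 36 ≡ 10 = α_2. Error position i = 2.
  Consistency check: S_2/S_1 = 4·9 = 36 ≡ 10 = α_err ✓ (single-error assumption holds).
Step 4: error magnitude e = S_0/v_2 = S_0·∏_{j≠2}(α_2 − α_j) = 12·8 = 96 ≡ 5 (mod 13).
Step 5: correct position 2: c_2 = r_2 − e = 3 − 5 ≡ 11 (mod 13). Hence c = [5, 11, 2, 9, 6].
  Check: interpolating c through the α_i gives m(x) = 12 + 9·x (degree < 2) with m(α_i) = c_i for every i, so c is indeed a codeword.


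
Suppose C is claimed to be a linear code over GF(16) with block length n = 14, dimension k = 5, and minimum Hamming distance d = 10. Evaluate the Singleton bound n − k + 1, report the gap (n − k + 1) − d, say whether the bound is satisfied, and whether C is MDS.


Singleton RHS = n − k + 1 = 10, slack = 0, bound satisfied, MDS.

Singleton bound: d ≤ n − k + 1.
Here n = 14, k = 5, so n − k + 1 = 10.
Given d = 10, check d ≤ 10: YES.
Slack = (n − k + 1) − d = 0.
The code is MDS (slack = 0).
Description: the claimed parameters are [14, 5, 10]_16; such a code would be MDS (meets Singleton bound).


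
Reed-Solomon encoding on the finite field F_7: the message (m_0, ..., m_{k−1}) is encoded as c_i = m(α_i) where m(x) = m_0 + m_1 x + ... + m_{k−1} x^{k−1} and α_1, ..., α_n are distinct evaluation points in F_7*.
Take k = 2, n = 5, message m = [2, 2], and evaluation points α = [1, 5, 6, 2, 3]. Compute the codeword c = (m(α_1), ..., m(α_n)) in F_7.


c = [4, 5, 0, 6, 1]

Message polynomial: m(x) = 2 + 2·x (mod 7).
For each evaluation point α_i, compute m(α_i) mod 7:
  α_1 = 1: Horner steps 2 → 4, so m(1) = 4.
  α_2 = 5: Horner steps 2 → 5, so m(5) = 5.
  α_3 = 6: Horner steps 2 → 0, so m(6) = 0.
  α_4 = 2: Horner steps 2 → 6, so m(2) = 6.
  α_5 = 3: Horner steps 2 → 1, so m(3) = 1.
Codeword c = [4, 5, 0, 6, 1] ∈ F_7^5.


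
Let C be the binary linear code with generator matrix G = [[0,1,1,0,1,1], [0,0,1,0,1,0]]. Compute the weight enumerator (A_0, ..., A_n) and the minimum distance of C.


Weight distribution: A_0 = 1, A_2 = 2, A_4 = 1. Minimum distance d = 2.

Enumerate all 2^2 = 4 messages m ∈ F_2^2.
For each, compute codeword c = mG in F_2^6, then tally its weight.
  m = 00 → c = 000000, weight = 0.
  m = 10 → c = 011011, weight = 4.
  m = 01 → c = 001010, weight = 2.
  m = 11 → c = 010001, weight = 2.
Tally weights:
  weight 0: 1 codewords.
  weight 2: 2 codewords.
  weight 4: 1 codewords.
Minimum distance d = smallest w > 0 with A_w > 0 = 2.
Sanity: Σ A_w = 4 = 2^2 = 4 ✓.


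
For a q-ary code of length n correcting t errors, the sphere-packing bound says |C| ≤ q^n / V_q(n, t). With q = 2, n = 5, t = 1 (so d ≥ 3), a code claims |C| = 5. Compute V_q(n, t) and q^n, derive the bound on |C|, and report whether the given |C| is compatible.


V_q(n, t) = 6, q^n = 32, Hamming bound = 5, |C| = 5 ≤ bound (satisfied).

Step 1: Compute V_q(n, t) = Σ_{j=0}^1 C(n, j) (q−1)^j.
  j = 0: C(5,0)·(1)^0 = 1·1 = 1.
  j = 1: C(5,1)·(1)^1 = 5·1 = 5.
  V_q(n, t) = 1 + 5 = 6.
Step 2: q^n = 2^5 = 32.
Step 3: Hamming bound ⌊q^n / V_q(n,t)⌋ = ⌊32/6⌋ = 5.
Step 4: Compare |C| = 5 to 5: satisfied.
The claimed |C| lies at the Hamming bound (tight).


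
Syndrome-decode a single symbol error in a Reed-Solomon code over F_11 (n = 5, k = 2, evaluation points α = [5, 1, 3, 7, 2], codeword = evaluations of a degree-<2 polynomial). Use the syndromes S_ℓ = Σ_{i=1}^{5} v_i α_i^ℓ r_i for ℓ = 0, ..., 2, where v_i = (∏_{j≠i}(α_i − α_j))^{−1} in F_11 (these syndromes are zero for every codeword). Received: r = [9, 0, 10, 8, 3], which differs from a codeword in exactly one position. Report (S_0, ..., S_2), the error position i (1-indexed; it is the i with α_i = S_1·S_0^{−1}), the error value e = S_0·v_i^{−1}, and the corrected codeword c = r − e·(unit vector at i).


S = (6, 1, 2), error at position 5, error magnitude e = 9, c = [9, 0, 10, 8, 5].

Step 1: column multipliers v_i = (∏_{j≠i}(α_i − α_j))^{−1} mod 11.
  i = 1 (α = 5): (5−1)(5−3)(5−7)(5−2) = 4·2·(−2)·3 = −48 ≡ 7, so v_1 = 7^{−1} = 8 (mod 11).
  i = 2 (α = 1): (1−5)(1−3)(1−7)(1−2) = (−4)·(−2)·(−6)·(−1) = 48 ≡ 4, so v_2 = 4^{−1} = 3 (mod 11).
  i = 3 (α = 3): (3−5)(3−1)(3−7)(3−2) = (−2)·2·(−4)·1 = 16 ≡ 5, so v_3 = 5^{−1} = 9 (mod 11).
  i = 4 (α = 7): (7−5)(7−1)(7−3)(7−2) = 2·6·4·5 = 240 ≡ 9, so v_4 = 9^{−1} = 5 (mod 11).
  i = 5 (α = 2): (2−5)(2−1)(2−3)(2−7) = (−3)·1·(−1)·(−5) = −15 ≡ 7, so v_5 = 7^{−1} = 8 (mod 11).
  v = [8, 3, 9, 5, 8].
Step 2: syndromes of r = [9, 0, 10, 8, 3] (all sums mod 11).
  S_0 = Σ v_i r_i = 8·9 + 3·0 + 9·10 + 5·8 + 8·3 = 226 ≡ 6.
  S_1 = Σ v_i α_i r_i = 8·5·9 + 3·1·0 + 9·3·10 + 5·7·8 + 8·2·3 = 958 ≡ 1.
  α_i^2 mod 11 = [3, 1, 9, 5, 4].
  S_2 = Σ v_i α_i^2 r_i = 8·3·9 + 3·1·0 + 9·9·10 + 5·5·8 + 8·4·3 = 1322 ≡ 2.
  S = (6, 1, 2) ≠ 0, so r is not a codeword (an error is present).
Step 3: locate the error. For a single error e at position i, S_ℓ = v_i·e·α_i^ℓ, so α_err = S_1/S_0.
  S_0^{−1} = 6^{−1} = 2 (mod 11), so α_err = 1·2 = 2 ≡ 2 = α_5. Error position i = 5.
  Consistency check: S_2/S_1 = 2·1 = 2 ≡ 2 = α_err ✓ (single-error assumption holds).
Step 4: error magnitude e = S_0/v_5 = S_0·∏_{j≠5}(α_5 − α_j) = 6·7 = 42 ≡ 9 (mod 11).
Step 5: correct position 5: c_5 = r_5 − e = 3 − 9 ≡ 5 (mod 11). Hence c = [9, 0, 10, 8, 5].
  Check: interpolating c through the α_i gives m(x) = 6 + 5·x (degree < 2) with m(α_i) = c_i for every i, so c is indeed a codeword.


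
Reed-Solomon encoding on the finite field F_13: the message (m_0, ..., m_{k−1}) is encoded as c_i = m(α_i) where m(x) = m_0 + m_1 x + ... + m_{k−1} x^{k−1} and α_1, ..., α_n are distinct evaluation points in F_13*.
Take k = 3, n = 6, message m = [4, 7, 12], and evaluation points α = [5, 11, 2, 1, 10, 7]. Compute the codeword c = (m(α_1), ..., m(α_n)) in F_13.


c = [1, 12, 1, 10, 0, 4]

Message polynomial: m(x) = 4 + 7·x + 12·x^2 (mod 13).
For each evaluation point α_i, compute m(α_i) mod 13:
  α_1 = 5: Horner steps 12 → 2 → 1, so m(5) = 1.
  α_2 = 11: Horner steps 12 → 9 → 12, so m(11) = 12.
  α_3 = 2: Horner steps 12 → 5 → 1, so m(2) = 1.
  α_4 = 1: Horner steps 12 → 6 → 10, so m(1) = 10.
  α_5 = 10: Horner steps 12 → 10 → 0, so m(10) = 0.
  α_6 = 7: Horner steps 12 → 0 → 4, so m(7) = 4.
Codeword c = [1, 12, 1, 10, 0, 4] ∈ F_13^6.


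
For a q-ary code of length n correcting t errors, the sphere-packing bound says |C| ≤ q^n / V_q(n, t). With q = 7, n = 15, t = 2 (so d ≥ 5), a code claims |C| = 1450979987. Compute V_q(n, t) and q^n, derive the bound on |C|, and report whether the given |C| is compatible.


V_q(n, t) = 3871, q^n = 4747561509943, Hamming bound = 1226443169, |C| = 1450979987 > bound (violated).

Step 1: Compute V_q(n, t) = Σ_{j=0}^2 C(n, j) (q−1)^j.
  j = 0: C(15,0)·(6)^0 = 1·1 = 1.
  j = 1: C(15,1)·(6)^1 = 15·6 = 90.
  j = 2: C(15,2)·(6)^2 = 105·36 = 3780.
  V_q(n, t) = 1 + 90 + 3780 = 3871.
Step 2: q^n = 7^15 = 4747561509943.
Step 3: Hamming bound ⌊q^n / V_q(n,t)⌋ = ⌊4747561509943/3871⌋ = 1226443169.
Step 4: Compare |C| = 1450979987 to 1226443169: violated.
The claimed |C| lies above the Hamming bound, so no 7-ary code of length 15 with d ≥ 5 can have 1450979987 codewords.


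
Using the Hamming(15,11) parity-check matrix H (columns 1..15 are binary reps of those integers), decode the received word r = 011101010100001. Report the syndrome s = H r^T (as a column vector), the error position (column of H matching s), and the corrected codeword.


s = (1, 1, 1, 0)^T, error position = 14, corrected codeword c = 011101010100011

Compute s = H r^T mod 2 one row at a time:
  s_1 = 1 + 0 + 1 + 0 + 0 + 0 + 0 + 1 = 3 ≡ 1 (mod 2).
  s_2 = 1 + 0 + 1 + 0 + 0 + 0 + 0 + 1 = 3 ≡ 1 (mod 2).
  s_3 = 1 + 1 + 1 + 0 + 1 + 0 + 0 + 1 = 5 ≡ 1 (mod 2).
  s_4 = 0 + 1 + 0 + 0 + 0 + 0 + 0 + 1 = 2 ≡ 0 (mod 2).
s = (1, 1, 1, 0)^T — this equals column 14 of H (binary 1110), so error is at position 14.
Correct: flip bit 14 of r = 011101010100001 to get c = 011101010100011.


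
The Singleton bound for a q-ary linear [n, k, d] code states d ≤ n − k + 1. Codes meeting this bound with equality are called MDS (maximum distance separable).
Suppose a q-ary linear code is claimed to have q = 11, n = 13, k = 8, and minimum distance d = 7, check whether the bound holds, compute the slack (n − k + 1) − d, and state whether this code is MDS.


Singleton RHS = n − k + 1 = 6, slack = -1, bound violated (no such code; not MDS).

Singleton bound: d ≤ n − k + 1.
Here n = 13, k = 8, so n − k + 1 = 6.
Given d = 7, check d ≤ 6: NO.
Slack = (n − k + 1) − d = -1.
The slack is negative: d = 7 exceeds n − k + 1 = 6 by 1, so the Singleton bound is violated and no linear [13, 8, 7]_11 code can exist. In particular it is not MDS (MDS requires d = n − k + 1 exactly).
Description: the claimed parameters are [13, 8, 7]_11; such a code would be impossible (violates the Singleton bound).


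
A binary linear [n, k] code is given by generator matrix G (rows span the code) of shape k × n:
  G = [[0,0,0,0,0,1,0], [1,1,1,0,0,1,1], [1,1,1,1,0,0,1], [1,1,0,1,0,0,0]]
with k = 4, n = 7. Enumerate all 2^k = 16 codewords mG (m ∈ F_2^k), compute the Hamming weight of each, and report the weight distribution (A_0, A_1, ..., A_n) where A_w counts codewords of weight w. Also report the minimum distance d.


Weight distribution: A_0 = 1, A_1 = 2, A_2 = 3, A_3 = 4, A_4 = 3, A_5 = 2, A_6 = 1. Minimum distance d = 1.

Enumerate all 2^4 = 16 messages m ∈ F_2^4.
For each, compute codeword c = mG in F_2^7, then tally its weight.
  m = 0000 → c = 0000000, weight = 0.
  m = 1000 → c = 0000010, weight = 1.
  m = 0100 → c = 1110011, weight = 5.
  m = 1100 → c = 1110001, weight = 4.
  m = 0010 → c = 1111001, weight = 5.
  m = 1010 → c = 1111011, weight = 6.
  m = 0110 → c = 0001010, weight = 2.
  m = 1110 → c = 0001000, weight = 1.
  m = 0001 → c = 1101000, weight = 3.
  m = 1001 → c = 1101010, weight = 4.
  m = 0101 → c = 0011011, weight = 4.
  m = 1101 → c = 0011001, weight = 3.
  m = 0011 → c = 0010001, weight = 2.
  m = 1011 → c = 0010011, weight = 3.
  m = 0111 → c = 1100010, weight = 3.
  m = 1111 → c = 1100000, weight = 2.
Tally weights:
  weight 0: 1 codewords.
  weight 1: 2 codewords.
  weight 2: 3 codewords.
  weight 3: 4 codewords.
  weight 4: 3 codewords.
  weight 5: 2 codewords.
  weight 6: 1 codewords.
Minimum distance d = smallest w > 0 with A_w > 0 = 1.
Sanity: Σ A_w = 16 = 2^4 = 16 ✓.


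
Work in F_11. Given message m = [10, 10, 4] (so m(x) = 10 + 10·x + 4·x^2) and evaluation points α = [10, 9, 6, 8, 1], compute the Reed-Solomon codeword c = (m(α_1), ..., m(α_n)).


c = [4, 6, 5, 5, 2]

Message polynomial: m(x) = 10 + 10·x + 4·x^2 (mod 11).
For each evaluation point α_i, compute m(α_i) mod 11:
  α_1 = 10: Horner steps 4 → 6 → 4, so m(10) = 4.
  α_2 = 9: Horner steps 4 → 2 → 6, so m(9) = 6.
  α_3 = 6: Horner steps 4 → 1 → 5, so m(6) = 5.
  α_4 = 8: Horner steps 4 → 9 → 5, so m(8) = 5.
  α_5 = 1: Horner steps 4 → 3 → 2, so m(1) = 2.
Codeword c = [4, 6, 5, 5, 2] ∈ F_11^5.


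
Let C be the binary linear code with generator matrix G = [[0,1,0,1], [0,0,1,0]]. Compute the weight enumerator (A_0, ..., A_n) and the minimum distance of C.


Weight distribution: A_0 = 1, A_1 = 1, A_2 = 1, A_3 = 1. Minimum distance d = 1.

Enumerate all 2^2 = 4 messages m ∈ F_2^2.
For each, compute codeword c = mG in F_2^4, then tally its weight.
  m = 00 → c = 0000, weight = 0.
  m = 10 → c = 0101, weight = 2.
  m = 01 → c = 0010, weight = 1.
  m = 11 → c = 0111, weight = 3.
Tally weights:
  weight 0: 1 codewords.
  weight 1: 1 codewords.
  weight 2: 1 codewords.
  weight 3: 1 codewords.
Minimum distance d = smallest w > 0 with A_w > 0 = 1.
Sanity: Σ A_w = 4 = 2^2 = 4 ✓.
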